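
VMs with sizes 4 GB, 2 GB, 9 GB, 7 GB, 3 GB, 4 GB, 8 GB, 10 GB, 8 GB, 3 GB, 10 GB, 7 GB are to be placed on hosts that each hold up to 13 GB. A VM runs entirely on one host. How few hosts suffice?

7

Total = 10 + 10 + 9 + 8 + 8 + 7 + 7 + 4 + 4 + 3 + 3 + 2 = 75 GB.
Lower bound: ⌈75/13⌉ = 6 hosts.
Also, 7 VMs each exceed 13/2 GB, and no two of those can share a host, so at least 7 hosts are needed.
A packing using 7 hosts:
  host 1: 10 + 3 = 13
  host 2: 10 + 3 = 13
  host 3: 9 + 4 = 13
  host 4: 8 + 4 = 12
  host 5: 8 + 2 = 10
  host 6: 7 = 7
  host 7: 7 = 7
This matches the lower bound, so 7 is optimal.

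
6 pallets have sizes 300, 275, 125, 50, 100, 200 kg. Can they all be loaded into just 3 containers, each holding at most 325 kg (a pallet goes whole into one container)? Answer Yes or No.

No

Total = 1050 kg; ⌈1050/325⌉ = 4.
At least 4 containers are required, but only 3 are allowed.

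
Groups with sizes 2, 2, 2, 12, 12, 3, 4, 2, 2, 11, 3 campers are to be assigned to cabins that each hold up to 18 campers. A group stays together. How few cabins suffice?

4

Total = 12 + 12 + 11 + 4 + 3 + 3 + 2 + 2 + 2 + 2 + 2 = 55 campers.
Lower bound: ⌈55/18⌉ = 4 cabins.
A packing using 4 cabins:
  cabin 1: 12 + 4 + 2 = 18
  cabin 2: 12 + 3 + 3 = 18
  cabin 3: 11 + 2 + 2 + 2 = 17
  cabin 4: 2 = 2
This matches the lower bound, so 4 is optimal.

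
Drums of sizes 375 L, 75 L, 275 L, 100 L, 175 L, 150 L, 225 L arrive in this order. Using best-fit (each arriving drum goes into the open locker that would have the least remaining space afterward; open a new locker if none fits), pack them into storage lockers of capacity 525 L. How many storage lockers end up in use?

3

  375 → locker 1 (new)  [load 375/525]
  75 → locker 1  [load 450/525]
  275 → locker 2 (new)  [load 275/525]
  100 → locker 2  [load 375/525]
  175 → locker 3 (new)  [load 175/525]
  150 → locker 2  [load 525/525]
  225 → locker 3  [load 400/525]
3 storage lockers opened.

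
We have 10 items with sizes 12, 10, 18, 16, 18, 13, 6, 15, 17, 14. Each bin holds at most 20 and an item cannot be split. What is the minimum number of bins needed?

9

Total = 18 + 18 + 17 + 16 + 15 + 14 + 13 + 12 + 10 + 6 = 139.
Lower bound: ⌈139/20⌉ = 7 bins.
Also, 8 items each exceed 10, and no two of those can share a bin, so at least 8 bins are needed.
A packing using 9 bins:
  bin 1: 18 = 18
  bin 2: 18 = 18
  bin 3: 17 = 17
  bin 4: 16 = 16
  bin 5: 15 = 15
  bin 6: 14 + 6 = 20
  bin 7: 13 = 13
  bin 8: 12 = 12
  bin 9: 10 = 10
No arrangement into 8 bins stays within capacity, so 9 is optimal.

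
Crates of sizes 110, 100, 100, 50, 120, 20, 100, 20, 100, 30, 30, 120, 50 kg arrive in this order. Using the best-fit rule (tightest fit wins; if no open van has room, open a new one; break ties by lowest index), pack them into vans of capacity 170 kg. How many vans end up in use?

  110 → van 1 (new)  [load 110/170]
  100 → van 2 (new)  [load 100/170]
  100 → van 3 (new)  [load 100/170]
  50 → van 1  [load 160/170]
  120 → van 4 (new)  [load 120/170]
  20 → van 4  [load 140/170]
  100 → van 5 (new)  [load 100/170]
  20 → van 4  [load 160/170]
  100 → van 6 (new)  [load 100/170]
  30 → van 2  [load 130/170]
  30 → van 2  [load 160/170]
  120 → van 7 (new)  [load 120/170]
  50 → van 7  [load 170/170]
7 vans opened.

7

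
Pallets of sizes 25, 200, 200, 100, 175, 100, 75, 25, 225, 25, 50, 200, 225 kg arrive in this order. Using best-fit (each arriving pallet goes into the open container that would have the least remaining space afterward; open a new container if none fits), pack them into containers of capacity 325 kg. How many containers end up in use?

  25 → container 1 (new)  [load 25/325]
  200 → container 1  [load 225/325]
  200 → container 2 (new)  [load 200/325]
  100 → container 1  [load 325/325]
  175 → container 3 (new)  [load 175/325]
  100 → container 2  [load 300/325]
  75 → container 3  [load 250/325]
  25 → container 2  [load 325/325]
  225 → container 4 (new)  [load 225/325]
  25 → container 3  [load 275/325]
  50 → container 3  [load 325/325]
  200 → container 5 (new)  [load 200/325]
  225 → container 6 (new)  [load 225/325]
6 containers opened.

6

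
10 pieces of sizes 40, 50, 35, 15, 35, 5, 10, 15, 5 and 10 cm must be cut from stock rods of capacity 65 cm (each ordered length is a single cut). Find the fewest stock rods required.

Total = 50 + 40 + 35 + 35 + 15 + 15 + 10 + 10 + 5 + 5 = 220 cm.
Lower bound: ⌈220/65⌉ = 4 stock rods.
A packing using 4 stock rods:
  stock rod 1: 50 + 15 = 65
  stock rod 2: 40 + 15 + 10 = 65
  stock rod 3: 35 + 10 + 5 + 5 = 55
  stock rod 4: 35 = 35
This matches the lower bound, so 4 is optimal.

4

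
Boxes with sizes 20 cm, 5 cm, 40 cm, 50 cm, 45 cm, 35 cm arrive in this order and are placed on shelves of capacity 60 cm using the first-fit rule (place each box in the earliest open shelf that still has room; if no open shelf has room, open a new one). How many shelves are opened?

  20 → shelf 1 (new)  [load 20/60]
  5 → shelf 1  [load 25/60]
  40 → shelf 2 (new)  [load 40/60]
  50 → shelf 3 (new)  [load 50/60]
  45 → shelf 4 (new)  [load 45/60]
  35 → shelf 1  [load 60/60]
4 shelves opened.

4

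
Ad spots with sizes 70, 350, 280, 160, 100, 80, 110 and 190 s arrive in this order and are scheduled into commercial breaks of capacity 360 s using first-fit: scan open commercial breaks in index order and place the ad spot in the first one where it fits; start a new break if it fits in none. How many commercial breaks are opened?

4

  70 → break 1 (new)  [load 70/360]
  350 → break 2 (new)  [load 350/360]
  280 → break 1  [load 350/360]
  160 → break 3 (new)  [load 160/360]
  100 → break 3  [load 260/360]
  80 → break 3  [load 340/360]
  110 → break 4 (new)  [load 110/360]
  190 → break 4  [load 300/360]
4 commercial breaks opened.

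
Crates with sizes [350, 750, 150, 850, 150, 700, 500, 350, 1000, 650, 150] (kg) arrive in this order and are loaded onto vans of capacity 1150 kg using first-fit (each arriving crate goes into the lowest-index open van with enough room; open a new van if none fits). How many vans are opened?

5

  350 → van 1 (new)  [load 350/1150]
  750 → van 1  [load 1100/1150]
  150 → van 2 (new)  [load 150/1150]
  850 → van 2  [load 1000/1150]
  150 → van 2  [load 1150/1150]
  700 → van 3 (new)  [load 700/1150]
  500 → van 4 (new)  [load 500/1150]
  350 → van 3  [load 1050/1150]
  1000 → van 5 (new)  [load 1000/1150]
  650 → van 4  [load 1150/1150]
  150 → van 5  [load 1150/1150]
5 vans opened.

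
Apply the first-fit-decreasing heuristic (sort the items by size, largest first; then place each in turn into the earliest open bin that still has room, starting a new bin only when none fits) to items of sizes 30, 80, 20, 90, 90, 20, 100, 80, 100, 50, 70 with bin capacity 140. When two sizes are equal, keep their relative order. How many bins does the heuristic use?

Sorted descending: 100, 100, 90, 90, 80, 80, 70, 50, 30, 20, 20.
  100 → bin 1 (new)  [load 100/140]
  100 → bin 2 (new)  [load 100/140]
  90 → bin 3 (new)  [load 90/140]
  90 → bin 4 (new)  [load 90/140]
  80 → bin 5 (new)  [load 80/140]
  80 → bin 6 (new)  [load 80/140]
  70 → bin 7 (new)  [load 70/140]
  50 → bin 3  [load 140/140]
  30 → bin 1  [load 130/140]
  20 → bin 2  [load 120/140]
  20 → bin 2  [load 140/140]
7 bins opened.

7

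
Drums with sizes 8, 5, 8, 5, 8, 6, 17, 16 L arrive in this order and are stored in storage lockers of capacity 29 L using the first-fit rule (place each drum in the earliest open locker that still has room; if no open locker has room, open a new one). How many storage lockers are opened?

4

  8 → locker 1 (new)  [load 8/29]
  5 → locker 1  [load 13/29]
  8 → locker 1  [load 21/29]
  5 → locker 1  [load 26/29]
  8 → locker 2 (new)  [load 8/29]
  6 → locker 2  [load 14/29]
  17 → locker 3 (new)  [load 17/29]
  16 → locker 4 (new)  [load 16/29]
4 storage lockers opened.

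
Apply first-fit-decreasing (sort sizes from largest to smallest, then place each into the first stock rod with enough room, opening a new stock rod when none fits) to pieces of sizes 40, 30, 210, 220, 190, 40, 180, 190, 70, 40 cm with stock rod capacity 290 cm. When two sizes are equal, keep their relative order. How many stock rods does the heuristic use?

5

Sorted descending: 220, 210, 190, 190, 180, 70, 40, 40, 40, 30.
  220 → stock rod 1 (new)  [load 220/290]
  210 → stock rod 2 (new)  [load 210/290]
  190 → stock rod 3 (new)  [load 190/290]
  190 → stock rod 4 (new)  [load 190/290]
  180 → stock rod 5 (new)  [load 180/290]
  70 → stock rod 1  [load 290/290]
  40 → stock rod 2  [load 250/290]
  40 → stock rod 2  [load 290/290]
  40 → stock rod 3  [load 230/290]
  30 → stock rod 3  [load 260/290]
5 stock rods opened.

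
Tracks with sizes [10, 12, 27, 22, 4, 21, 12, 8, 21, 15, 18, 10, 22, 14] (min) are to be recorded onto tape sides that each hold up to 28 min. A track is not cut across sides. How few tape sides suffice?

9

Total = 27 + 22 + 22 + 21 + 21 + 18 + 15 + 14 + 12 + 12 + 10 + 10 + 8 + 4 = 216 min.
Lower bound: ⌈216/28⌉ = 8 tape sides.
A packing using 9 tape sides:
  side 1: 27 = 27
  side 2: 22 + 4 = 26
  side 3: 22 = 22
  side 4: 21 = 21
  side 5: 21 = 21
  side 6: 18 + 10 = 28
  side 7: 15 + 12 = 27
  side 8: 14 + 12 = 26
  side 9: 10 + 8 = 18
No arrangement into 8 tape sides stays within capacity, so 9 is optimal.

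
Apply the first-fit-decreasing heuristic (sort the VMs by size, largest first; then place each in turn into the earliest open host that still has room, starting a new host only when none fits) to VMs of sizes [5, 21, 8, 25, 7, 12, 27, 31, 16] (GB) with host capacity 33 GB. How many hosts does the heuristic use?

5

Sorted descending: 31, 27, 25, 21, 16, 12, 8, 7, 5.
  31 → host 1 (new)  [load 31/33]
  27 → host 2 (new)  [load 27/33]
  25 → host 3 (new)  [load 25/33]
  21 → host 4 (new)  [load 21/33]
  16 → host 5 (new)  [load 16/33]
  12 → host 4  [load 33/33]
  8 → host 3  [load 33/33]
  7 → host 5  [load 23/33]
  5 → host 2  [load 32/33]
5 hosts opened.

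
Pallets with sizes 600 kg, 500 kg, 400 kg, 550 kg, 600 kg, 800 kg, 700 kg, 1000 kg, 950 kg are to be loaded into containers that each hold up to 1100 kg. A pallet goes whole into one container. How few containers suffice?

Total = 1000 + 950 + 800 + 700 + 600 + 600 + 550 + 500 + 400 = 6100 kg.
Lower bound: ⌈6100/1100⌉ = 6 containers.
A packing using 7 containers:
  container 1: 1000 = 1000
  container 2: 950 = 950
  container 3: 800 = 800
  container 4: 700 + 400 = 1100
  container 5: 600 + 500 = 1100
  container 6: 600 = 600
  container 7: 550 = 550
No arrangement into 6 containers stays within capacity, so 7 is optimal.

7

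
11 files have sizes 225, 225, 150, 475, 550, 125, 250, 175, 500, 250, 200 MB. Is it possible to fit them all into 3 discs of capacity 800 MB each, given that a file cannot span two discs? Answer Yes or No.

Total = 3125 MB; ⌈3125/800⌉ = 4.
At least 4 discs are required, but only 3 are allowed.

No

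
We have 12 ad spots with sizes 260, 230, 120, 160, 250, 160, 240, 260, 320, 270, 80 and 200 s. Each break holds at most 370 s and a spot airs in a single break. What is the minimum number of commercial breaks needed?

Total = 320 + 270 + 260 + 260 + 250 + 240 + 230 + 200 + 160 + 160 + 120 + 80 = 2550 s.
Lower bound: ⌈2550/370⌉ = 7 commercial breaks.
Also, 8 ad spots each exceed 185 s, and no two of those can share a break, so at least 8 commercial breaks are needed.
A packing using 9 commercial breaks:
  break 1: 320 = 320
  break 2: 270 + 80 = 350
  break 3: 260 = 260
  break 4: 260 = 260
  break 5: 250 + 120 = 370
  break 6: 240 = 240
  break 7: 230 = 230
  break 8: 200 + 160 = 360
  break 9: 160 = 160
No arrangement into 8 commercial breaks stays within capacity, so 9 is optimal.

9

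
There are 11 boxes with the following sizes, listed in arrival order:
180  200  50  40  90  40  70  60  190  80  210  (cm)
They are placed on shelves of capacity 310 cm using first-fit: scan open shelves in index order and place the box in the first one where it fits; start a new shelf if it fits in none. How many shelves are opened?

  180 → shelf 1 (new)  [load 180/310]
  200 → shelf 2 (new)  [load 200/310]
  50 → shelf 1  [load 230/310]
  40 → shelf 1  [load 270/310]
  90 → shelf 2  [load 290/310]
  40 → shelf 1  [load 310/310]
  70 → shelf 3 (new)  [load 70/310]
  60 → shelf 3  [load 130/310]
  190 → shelf 4 (new)  [load 190/310]
  80 → shelf 3  [load 210/310]
  210 → shelf 5 (new)  [load 210/310]
5 shelves opened.

5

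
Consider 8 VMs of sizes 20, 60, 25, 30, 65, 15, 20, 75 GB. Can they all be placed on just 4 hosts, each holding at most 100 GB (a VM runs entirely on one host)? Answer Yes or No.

A valid assignment using 4 hosts:
  host 1: 75 + 25 = 100
  host 2: 65 + 30 = 95
  host 3: 60 + 20 + 20 = 100
  host 4: 15 = 15
Every load is within 100 GB, so 4 hosts suffice.

Yes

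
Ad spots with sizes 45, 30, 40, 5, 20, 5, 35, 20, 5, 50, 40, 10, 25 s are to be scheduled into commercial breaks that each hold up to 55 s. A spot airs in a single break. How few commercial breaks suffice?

7

Total = 50 + 45 + 40 + 40 + 35 + 30 + 25 + 20 + 20 + 10 + 5 + 5 + 5 = 330 s.
Lower bound: ⌈330/55⌉ = 6 commercial breaks.
A packing using 7 commercial breaks:
  break 1: 50 + 5 = 55
  break 2: 45 + 10 = 55
  break 3: 40 + 5 + 5 = 50
  break 4: 40 = 40
  break 5: 35 + 20 = 55
  break 6: 30 + 25 = 55
  break 7: 20 = 20
No arrangement into 6 commercial breaks stays within capacity, so 7 is optimal.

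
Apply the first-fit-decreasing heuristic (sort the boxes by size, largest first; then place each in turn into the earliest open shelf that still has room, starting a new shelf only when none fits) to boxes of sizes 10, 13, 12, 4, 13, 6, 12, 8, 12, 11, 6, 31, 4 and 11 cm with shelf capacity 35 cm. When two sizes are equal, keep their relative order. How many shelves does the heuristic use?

Sorted descending: 31, 13, 13, 12, 12, 12, 11, 11, 10, 8, 6, 6, 4, 4.
  31 → shelf 1 (new)  [load 31/35]
  13 → shelf 2 (new)  [load 13/35]
  13 → shelf 2  [load 26/35]
  12 → shelf 3 (new)  [load 12/35]
  12 → shelf 3  [load 24/35]
  12 → shelf 4 (new)  [load 12/35]
  11 → shelf 3  [load 35/35]
  11 → shelf 4  [load 23/35]
  10 → shelf 4  [load 33/35]
  8 → shelf 2  [load 34/35]
  6 → shelf 5 (new)  [load 6/35]
  6 → shelf 5  [load 12/35]
  4 → shelf 1  [load 35/35]
  4 → shelf 5  [load 16/35]
5 shelves opened.

5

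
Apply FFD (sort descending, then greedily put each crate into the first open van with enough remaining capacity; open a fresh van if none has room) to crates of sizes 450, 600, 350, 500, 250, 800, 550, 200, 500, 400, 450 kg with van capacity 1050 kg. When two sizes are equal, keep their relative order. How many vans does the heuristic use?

5

Sorted descending: 800, 600, 550, 500, 500, 450, 450, 400, 350, 250, 200.
  800 → van 1 (new)  [load 800/1050]
  600 → van 2 (new)  [load 600/1050]
  550 → van 3 (new)  [load 550/1050]
  500 → van 3  [load 1050/1050]
  500 → van 4 (new)  [load 500/1050]
  450 → van 2  [load 1050/1050]
  450 → van 4  [load 950/1050]
  400 → van 5 (new)  [load 400/1050]
  350 → van 5  [load 750/1050]
  250 → van 1  [load 1050/1050]
  200 → van 5  [load 950/1050]
5 vans opened.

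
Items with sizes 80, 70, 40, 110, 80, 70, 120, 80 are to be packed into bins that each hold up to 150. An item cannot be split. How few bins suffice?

Total = 120 + 110 + 80 + 80 + 80 + 70 + 70 + 40 = 650.
Lower bound: ⌈650/150⌉ = 5 bins.
A packing using 5 bins:
  bin 1: 120 = 120
  bin 2: 110 + 40 = 150
  bin 3: 80 + 70 = 150
  bin 4: 80 + 70 = 150
  bin 5: 80 = 80
This matches the lower bound, so 5 is optimal.

5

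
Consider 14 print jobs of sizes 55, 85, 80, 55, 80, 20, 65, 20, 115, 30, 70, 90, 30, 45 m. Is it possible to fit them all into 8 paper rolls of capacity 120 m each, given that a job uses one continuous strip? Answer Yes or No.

A valid assignment using 8 paper rolls:
  roll 1: 115 = 115
  roll 2: 90 + 30 = 120
  roll 3: 85 + 30 = 115
  roll 4: 80 + 20 + 20 = 120
  roll 5: 80 = 80
  roll 6: 70 + 45 = 115
  roll 7: 65 + 55 = 120
  roll 8: 55 = 55
Every load is within 120 m, so 8 paper rolls suffice.

Yes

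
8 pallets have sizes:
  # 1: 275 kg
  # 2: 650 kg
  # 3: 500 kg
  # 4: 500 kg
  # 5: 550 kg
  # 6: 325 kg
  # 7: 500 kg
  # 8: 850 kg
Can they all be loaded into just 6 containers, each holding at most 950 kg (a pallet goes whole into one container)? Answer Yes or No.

Yes

A valid assignment using 6 containers:
  container 1: 850 = 850
  container 2: 650 + 275 = 925
  container 3: 550 + 325 = 875
  container 4: 500 = 500
  container 5: 500 = 500
  container 6: 500 = 500
Every load is within 950 kg, so 6 containers suffice.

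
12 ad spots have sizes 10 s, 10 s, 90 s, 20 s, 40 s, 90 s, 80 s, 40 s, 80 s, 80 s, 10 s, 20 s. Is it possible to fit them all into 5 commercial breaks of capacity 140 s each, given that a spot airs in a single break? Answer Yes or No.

Yes

A valid assignment using 5 commercial breaks:
  break 1: 90 + 40 + 10 = 140
  break 2: 90 + 40 + 10 = 140
  break 3: 80 + 20 + 20 + 10 = 130
  break 4: 80 = 80
  break 5: 80 = 80
Every load is within 140 s, so 5 commercial breaks suffice.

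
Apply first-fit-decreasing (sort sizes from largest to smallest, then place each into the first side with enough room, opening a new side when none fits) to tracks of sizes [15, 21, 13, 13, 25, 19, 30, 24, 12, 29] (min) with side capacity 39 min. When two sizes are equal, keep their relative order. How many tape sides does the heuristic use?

6

Sorted descending: 30, 29, 25, 24, 21, 19, 15, 13, 13, 12.
  30 → side 1 (new)  [load 30/39]
  29 → side 2 (new)  [load 29/39]
  25 → side 3 (new)  [load 25/39]
  24 → side 4 (new)  [load 24/39]
  21 → side 5 (new)  [load 21/39]
  19 → side 6 (new)  [load 19/39]
  15 → side 4  [load 39/39]
  13 → side 3  [load 38/39]
  13 → side 5  [load 34/39]
  12 → side 6  [load 31/39]
6 tape sides opened.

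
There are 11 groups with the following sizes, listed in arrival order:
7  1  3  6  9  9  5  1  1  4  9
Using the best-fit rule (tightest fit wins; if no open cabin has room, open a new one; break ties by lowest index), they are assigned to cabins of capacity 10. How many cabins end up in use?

  7 → cabin 1 (new)  [load 7/10]
  1 → cabin 1  [load 8/10]
  3 → cabin 2 (new)  [load 3/10]
  6 → cabin 2  [load 9/10]
  9 → cabin 3 (new)  [load 9/10]
  9 → cabin 4 (new)  [load 9/10]
  5 → cabin 5 (new)  [load 5/10]
  1 → cabin 2  [load 10/10]
  1 → cabin 3  [load 10/10]
  4 → cabin 5  [load 9/10]
  9 → cabin 6 (new)  [load 9/10]
6 cabins opened.

6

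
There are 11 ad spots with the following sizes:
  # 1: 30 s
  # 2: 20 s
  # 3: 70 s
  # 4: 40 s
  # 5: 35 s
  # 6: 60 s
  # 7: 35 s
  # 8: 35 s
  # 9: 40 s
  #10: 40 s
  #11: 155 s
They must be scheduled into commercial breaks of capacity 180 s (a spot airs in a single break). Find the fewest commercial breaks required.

4

Total = 155 + 70 + 60 + 40 + 40 + 40 + 35 + 35 + 35 + 30 + 20 = 560 s.
Lower bound: ⌈560/180⌉ = 4 commercial breaks.
A packing using 4 commercial breaks:
  break 1: 155 + 20 = 175
  break 2: 70 + 60 + 40 = 170
  break 3: 40 + 40 + 35 + 35 + 30 = 180
  break 4: 35 = 35
This matches the lower bound, so 4 is optimal.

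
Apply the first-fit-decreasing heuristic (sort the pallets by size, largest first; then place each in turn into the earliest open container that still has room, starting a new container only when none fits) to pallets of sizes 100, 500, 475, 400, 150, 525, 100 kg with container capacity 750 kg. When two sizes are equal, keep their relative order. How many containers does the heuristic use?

Sorted descending: 525, 500, 475, 400, 150, 100, 100.
  525 → container 1 (new)  [load 525/750]
  500 → container 2 (new)  [load 500/750]
  475 → container 3 (new)  [load 475/750]
  400 → container 4 (new)  [load 400/750]
  150 → container 1  [load 675/750]
  100 → container 2  [load 600/750]
  100 → container 2  [load 700/750]
4 containers opened.

4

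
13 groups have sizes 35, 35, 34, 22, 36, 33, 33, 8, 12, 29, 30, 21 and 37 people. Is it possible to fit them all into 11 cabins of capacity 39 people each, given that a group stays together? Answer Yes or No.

A valid assignment using 11 cabins:
  cabin 1: 37 = 37
  cabin 2: 36 = 36
  cabin 3: 35 = 35
  cabin 4: 35 = 35
  cabin 5: 34 = 34
  cabin 6: 33 = 33
  cabin 7: 33 = 33
  cabin 8: 30 + 8 = 38
  cabin 9: 29 = 29
  cabin 10: 22 + 12 = 34
  cabin 11: 21 = 21
Every load is within 39 people, so 11 cabins suffice.

Yes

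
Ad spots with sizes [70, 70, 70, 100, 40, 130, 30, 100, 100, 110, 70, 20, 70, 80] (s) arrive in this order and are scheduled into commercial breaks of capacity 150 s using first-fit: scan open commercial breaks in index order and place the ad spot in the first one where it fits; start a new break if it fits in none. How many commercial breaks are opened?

  70 → break 1 (new)  [load 70/150]
  70 → break 1  [load 140/150]
  70 → break 2 (new)  [load 70/150]
  100 → break 3 (new)  [load 100/150]
  40 → break 2  [load 110/150]
  130 → break 4 (new)  [load 130/150]
  30 → break 2  [load 140/150]
  100 → break 5 (new)  [load 100/150]
  100 → break 6 (new)  [load 100/150]
  110 → break 7 (new)  [load 110/150]
  70 → break 8 (new)  [load 70/150]
  20 → break 3  [load 120/150]
  70 → break 8  [load 140/150]
  80 → break 9 (new)  [load 80/150]
9 commercial breaks opened.

9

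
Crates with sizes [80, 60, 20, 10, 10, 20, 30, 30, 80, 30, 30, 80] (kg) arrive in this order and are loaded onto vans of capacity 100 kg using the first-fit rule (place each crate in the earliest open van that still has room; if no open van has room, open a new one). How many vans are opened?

6

  80 → van 1 (new)  [load 80/100]
  60 → van 2 (new)  [load 60/100]
  20 → van 1  [load 100/100]
  10 → van 2  [load 70/100]
  10 → van 2  [load 80/100]
  20 → van 2  [load 100/100]
  30 → van 3 (new)  [load 30/100]
  30 → van 3  [load 60/100]
  80 → van 4 (new)  [load 80/100]
  30 → van 3  [load 90/100]
  30 → van 5 (new)  [load 30/100]
  80 → van 6 (new)  [load 80/100]
6 vans opened.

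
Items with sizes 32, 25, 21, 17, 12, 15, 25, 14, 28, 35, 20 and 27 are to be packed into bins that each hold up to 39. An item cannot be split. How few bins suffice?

Total = 35 + 32 + 28 + 27 + 25 + 25 + 21 + 20 + 17 + 15 + 14 + 12 = 271.
Lower bound: ⌈271/39⌉ = 7 bins.
Also, 8 items each exceed 39/2, and no two of those can share a bin, so at least 8 bins are needed.
A packing using 8 bins:
  bin 1: 35 = 35
  bin 2: 32 = 32
  bin 3: 28 = 28
  bin 4: 27 + 12 = 39
  bin 5: 25 + 14 = 39
  bin 6: 25 = 25
  bin 7: 21 + 17 = 38
  bin 8: 20 + 15 = 35
This matches the lower bound, so 8 is optimal.

8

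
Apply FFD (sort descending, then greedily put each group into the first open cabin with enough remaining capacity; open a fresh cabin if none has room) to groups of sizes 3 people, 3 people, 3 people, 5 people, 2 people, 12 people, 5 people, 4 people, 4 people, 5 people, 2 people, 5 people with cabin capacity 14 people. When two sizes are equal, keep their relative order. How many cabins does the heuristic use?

Sorted descending: 12, 5, 5, 5, 5, 4, 4, 3, 3, 3, 2, 2.
  12 → cabin 1 (new)  [load 12/14]
  5 → cabin 2 (new)  [load 5/14]
  5 → cabin 2  [load 10/14]
  5 → cabin 3 (new)  [load 5/14]
  5 → cabin 3  [load 10/14]
  4 → cabin 2  [load 14/14]
  4 → cabin 3  [load 14/14]
  3 → cabin 4 (new)  [load 3/14]
  3 → cabin 4  [load 6/14]
  3 → cabin 4  [load 9/14]
  2 → cabin 1  [load 14/14]
  2 → cabin 4  [load 11/14]
4 cabins opened.

4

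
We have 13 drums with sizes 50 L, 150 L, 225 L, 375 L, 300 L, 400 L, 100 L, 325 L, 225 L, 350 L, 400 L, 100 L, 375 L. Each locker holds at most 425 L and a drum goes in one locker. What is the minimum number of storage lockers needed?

Total = 400 + 400 + 375 + 375 + 350 + 325 + 300 + 225 + 225 + 150 + 100 + 100 + 50 = 3375 L.
Lower bound: ⌈3375/425⌉ = 8 storage lockers.
Also, 9 drums each exceed 425/2 L, and no two of those can share a locker, so at least 9 storage lockers are needed.
A packing using 9 storage lockers:
  locker 1: 400 = 400
  locker 2: 400 = 400
  locker 3: 375 + 50 = 425
  locker 4: 375 = 375
  locker 5: 350 = 350
  locker 6: 325 + 100 = 425
  locker 7: 300 + 100 = 400
  locker 8: 225 + 150 = 375
  locker 9: 225 = 225
This matches the lower bound, so 9 is optimal.

9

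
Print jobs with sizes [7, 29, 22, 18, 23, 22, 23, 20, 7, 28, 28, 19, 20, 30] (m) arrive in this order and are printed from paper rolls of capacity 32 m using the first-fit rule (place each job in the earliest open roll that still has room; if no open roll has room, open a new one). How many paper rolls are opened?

12

  7 → roll 1 (new)  [load 7/32]
  29 → roll 2 (new)  [load 29/32]
  22 → roll 1  [load 29/32]
  18 → roll 3 (new)  [load 18/32]
  23 → roll 4 (new)  [load 23/32]
  22 → roll 5 (new)  [load 22/32]
  23 → roll 6 (new)  [load 23/32]
  20 → roll 7 (new)  [load 20/32]
  7 → roll 3  [load 25/32]
  28 → roll 8 (new)  [load 28/32]
  28 → roll 9 (new)  [load 28/32]
  19 → roll 10 (new)  [load 19/32]
  20 → roll 11 (new)  [load 20/32]
  30 → roll 12 (new)  [load 30/32]
12 paper rolls opened.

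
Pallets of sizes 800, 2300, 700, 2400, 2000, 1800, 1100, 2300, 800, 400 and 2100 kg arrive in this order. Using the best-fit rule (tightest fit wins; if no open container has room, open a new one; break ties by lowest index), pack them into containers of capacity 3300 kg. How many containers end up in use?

  800 → container 1 (new)  [load 800/3300]
  2300 → container 1  [load 3100/3300]
  700 → container 2 (new)  [load 700/3300]
  2400 → container 2  [load 3100/3300]
  2000 → container 3 (new)  [load 2000/3300]
  1800 → container 4 (new)  [load 1800/3300]
  1100 → container 3  [load 3100/3300]
  2300 → container 5 (new)  [load 2300/3300]
  800 → container 5  [load 3100/3300]
  400 → container 4  [load 2200/3300]
  2100 → container 6 (new)  [load 2100/3300]
6 containers opened.

6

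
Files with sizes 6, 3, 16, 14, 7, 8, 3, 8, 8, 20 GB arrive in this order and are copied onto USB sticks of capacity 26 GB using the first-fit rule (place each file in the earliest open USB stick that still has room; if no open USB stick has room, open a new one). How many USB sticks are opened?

4

  6 → USB stick 1 (new)  [load 6/26]
  3 → USB stick 1  [load 9/26]
  16 → USB stick 1  [load 25/26]
  14 → USB stick 2 (new)  [load 14/26]
  7 → USB stick 2  [load 21/26]
  8 → USB stick 3 (new)  [load 8/26]
  3 → USB stick 2  [load 24/26]
  8 → USB stick 3  [load 16/26]
  8 → USB stick 3  [load 24/26]
  20 → USB stick 4 (new)  [load 20/26]
4 USB sticks opened.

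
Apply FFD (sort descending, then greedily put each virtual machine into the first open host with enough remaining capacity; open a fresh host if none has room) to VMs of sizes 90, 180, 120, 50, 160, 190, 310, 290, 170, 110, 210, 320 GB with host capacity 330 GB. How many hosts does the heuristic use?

7

Sorted descending: 320, 310, 290, 210, 190, 180, 170, 160, 120, 110, 90, 50.
  320 → host 1 (new)  [load 320/330]
  310 → host 2 (new)  [load 310/330]
  290 → host 3 (new)  [load 290/330]
  210 → host 4 (new)  [load 210/330]
  190 → host 5 (new)  [load 190/330]
  180 → host 6 (new)  [load 180/330]
  170 → host 7 (new)  [load 170/330]
  160 → host 7  [load 330/330]
  120 → host 4  [load 330/330]
  110 → host 5  [load 300/330]
  90 → host 6  [load 270/330]
  50 → host 6  [load 320/330]
7 hosts opened.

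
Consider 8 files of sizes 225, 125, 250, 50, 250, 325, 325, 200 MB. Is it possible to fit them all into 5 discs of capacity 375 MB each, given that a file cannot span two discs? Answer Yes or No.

No

Total = 1750 MB; ⌈1750/375⌉ = 5.
6 files each exceed half the capacity and cannot share a disc, forcing at least 6 discs.
At least 6 discs are required, but only 5 are allowed.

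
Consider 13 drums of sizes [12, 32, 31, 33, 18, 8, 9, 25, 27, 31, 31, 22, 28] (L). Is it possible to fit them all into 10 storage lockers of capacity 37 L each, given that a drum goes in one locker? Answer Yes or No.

A valid assignment using 10 storage lockers:
  locker 1: 33 = 33
  locker 2: 32 = 32
  locker 3: 31 = 31
  locker 4: 31 = 31
  locker 5: 31 = 31
  locker 6: 28 + 9 = 37
  locker 7: 27 + 8 = 35
  locker 8: 25 + 12 = 37
  locker 9: 22 = 22
  locker 10: 18 = 18
Every load is within 37 L, so 10 storage lockers suffice.

Yes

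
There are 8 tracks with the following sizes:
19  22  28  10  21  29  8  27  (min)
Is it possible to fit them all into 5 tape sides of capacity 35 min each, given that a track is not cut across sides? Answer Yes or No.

No

Total = 164 min; ⌈164/35⌉ = 5.
6 tracks each exceed half the capacity and cannot share a side, forcing at least 6 tape sides.
At least 6 tape sides are required, but only 5 are allowed.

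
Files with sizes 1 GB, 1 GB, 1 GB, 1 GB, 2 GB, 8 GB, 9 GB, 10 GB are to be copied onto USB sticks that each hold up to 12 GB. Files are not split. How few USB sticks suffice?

3

Total = 10 + 9 + 8 + 2 + 1 + 1 + 1 + 1 = 33 GB.
Lower bound: ⌈33/12⌉ = 3 USB sticks.
A packing using 3 USB sticks:
  USB stick 1: 10 + 2 = 12
  USB stick 2: 9 + 1 + 1 + 1 = 12
  USB stick 3: 8 + 1 = 9
This matches the lower bound, so 3 is optimal.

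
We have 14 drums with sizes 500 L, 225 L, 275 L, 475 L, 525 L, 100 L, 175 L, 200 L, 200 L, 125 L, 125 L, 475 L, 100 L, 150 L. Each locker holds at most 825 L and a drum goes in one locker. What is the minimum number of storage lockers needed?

Total = 525 + 500 + 475 + 475 + 275 + 225 + 200 + 200 + 175 + 150 + 125 + 125 + 100 + 100 = 3650 L.
Lower bound: ⌈3650/825⌉ = 5 storage lockers.
A packing using 5 storage lockers:
  locker 1: 525 + 275 = 800
  locker 2: 500 + 225 + 100 = 825
  locker 3: 475 + 200 + 150 = 825
  locker 4: 475 + 200 + 125 = 800
  locker 5: 175 + 125 + 100 = 400
This matches the lower bound, so 5 is optimal.

5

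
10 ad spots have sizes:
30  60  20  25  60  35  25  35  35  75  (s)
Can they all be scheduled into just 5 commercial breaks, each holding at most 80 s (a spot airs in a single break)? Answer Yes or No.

No

Total = 400 s; ⌈400/80⌉ = 5.
The bound of 5 does not rule out 5, but exhaustive search shows no assignment into 5 commercial breaks of capacity 80 s exists — the minimum is 6.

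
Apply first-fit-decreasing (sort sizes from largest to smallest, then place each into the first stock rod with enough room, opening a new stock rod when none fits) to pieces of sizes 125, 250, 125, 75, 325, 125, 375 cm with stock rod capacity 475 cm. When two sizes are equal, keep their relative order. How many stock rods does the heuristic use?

Sorted descending: 375, 325, 250, 125, 125, 125, 75.
  375 → stock rod 1 (new)  [load 375/475]
  325 → stock rod 2 (new)  [load 325/475]
  250 → stock rod 3 (new)  [load 250/475]
  125 → stock rod 2  [load 450/475]
  125 → stock rod 3  [load 375/475]
  125 → stock rod 4 (new)  [load 125/475]
  75 → stock rod 1  [load 450/475]
4 stock rods opened.

4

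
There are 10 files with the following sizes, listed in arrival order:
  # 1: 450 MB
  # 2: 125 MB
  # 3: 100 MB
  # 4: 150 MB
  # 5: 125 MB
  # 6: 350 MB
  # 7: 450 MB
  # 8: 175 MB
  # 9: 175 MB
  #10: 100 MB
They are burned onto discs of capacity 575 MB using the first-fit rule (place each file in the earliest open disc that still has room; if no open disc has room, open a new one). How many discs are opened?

4

  450 → disc 1 (new)  [load 450/575]
  125 → disc 1  [load 575/575]
  100 → disc 2 (new)  [load 100/575]
  150 → disc 2  [load 250/575]
  125 → disc 2  [load 375/575]
  350 → disc 3 (new)  [load 350/575]
  450 → disc 4 (new)  [load 450/575]
  175 → disc 2  [load 550/575]
  175 → disc 3  [load 525/575]
  100 → disc 4  [load 550/575]
4 discs opened.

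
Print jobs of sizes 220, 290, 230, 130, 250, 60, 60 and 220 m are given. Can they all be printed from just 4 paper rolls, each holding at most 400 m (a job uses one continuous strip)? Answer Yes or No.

Total = 1460 m; ⌈1460/400⌉ = 4.
5 print jobs each exceed half the capacity and cannot share a roll, forcing at least 5 paper rolls.
At least 5 paper rolls are required, but only 4 are allowed.

No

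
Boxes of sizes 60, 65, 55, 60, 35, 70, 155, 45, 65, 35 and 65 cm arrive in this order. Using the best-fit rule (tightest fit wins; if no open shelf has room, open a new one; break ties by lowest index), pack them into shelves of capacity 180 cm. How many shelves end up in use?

  60 → shelf 1 (new)  [load 60/180]
  65 → shelf 1  [load 125/180]
  55 → shelf 1  [load 180/180]
  60 → shelf 2 (new)  [load 60/180]
  35 → shelf 2  [load 95/180]
  70 → shelf 2  [load 165/180]
  155 → shelf 3 (new)  [load 155/180]
  45 → shelf 4 (new)  [load 45/180]
  65 → shelf 4  [load 110/180]
  35 → shelf 4  [load 145/180]
  65 → shelf 5 (new)  [load 65/180]
5 shelves opened.

5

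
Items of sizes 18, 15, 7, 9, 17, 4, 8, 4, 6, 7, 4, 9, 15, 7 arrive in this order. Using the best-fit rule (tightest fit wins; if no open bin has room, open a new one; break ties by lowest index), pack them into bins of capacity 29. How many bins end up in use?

  18 → bin 1 (new)  [load 18/29]
  15 → bin 2 (new)  [load 15/29]
  7 → bin 1  [load 25/29]
  9 → bin 2  [load 24/29]
  17 → bin 3 (new)  [load 17/29]
  4 → bin 1  [load 29/29]
  8 → bin 3  [load 25/29]
  4 → bin 3  [load 29/29]
  6 → bin 4 (new)  [load 6/29]
  7 → bin 4  [load 13/29]
  4 → bin 2  [load 28/29]
  9 → bin 4  [load 22/29]
  15 → bin 5 (new)  [load 15/29]
  7 → bin 4  [load 29/29]
5 bins opened.

5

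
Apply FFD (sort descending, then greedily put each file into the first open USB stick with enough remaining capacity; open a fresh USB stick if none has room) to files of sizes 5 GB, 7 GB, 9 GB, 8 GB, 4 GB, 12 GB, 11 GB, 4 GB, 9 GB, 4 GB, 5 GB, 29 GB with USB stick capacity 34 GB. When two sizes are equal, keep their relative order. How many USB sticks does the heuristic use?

4

Sorted descending: 29, 12, 11, 9, 9, 8, 7, 5, 5, 4, 4, 4.
  29 → USB stick 1 (new)  [load 29/34]
  12 → USB stick 2 (new)  [load 12/34]
  11 → USB stick 2  [load 23/34]
  9 → USB stick 2  [load 32/34]
  9 → USB stick 3 (new)  [load 9/34]
  8 → USB stick 3  [load 17/34]
  7 → USB stick 3  [load 24/34]
  5 → USB stick 1  [load 34/34]
  5 → USB stick 3  [load 29/34]
  4 → USB stick 3  [load 33/34]
  4 → USB stick 4 (new)  [load 4/34]
  4 → USB stick 4  [load 8/34]
4 USB sticks opened.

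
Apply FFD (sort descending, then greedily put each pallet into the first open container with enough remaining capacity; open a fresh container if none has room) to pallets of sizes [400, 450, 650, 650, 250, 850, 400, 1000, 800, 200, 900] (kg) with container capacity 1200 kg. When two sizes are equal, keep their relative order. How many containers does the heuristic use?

Sorted descending: 1000, 900, 850, 800, 650, 650, 450, 400, 400, 250, 200.
  1000 → container 1 (new)  [load 1000/1200]
  900 → container 2 (new)  [load 900/1200]
  850 → container 3 (new)  [load 850/1200]
  800 → container 4 (new)  [load 800/1200]
  650 → container 5 (new)  [load 650/1200]
  650 → container 6 (new)  [load 650/1200]
  450 → container 5  [load 1100/1200]
  400 → container 4  [load 1200/1200]
  400 → container 6  [load 1050/1200]
  250 → container 2  [load 1150/1200]
  200 → container 1  [load 1200/1200]
6 containers opened.

6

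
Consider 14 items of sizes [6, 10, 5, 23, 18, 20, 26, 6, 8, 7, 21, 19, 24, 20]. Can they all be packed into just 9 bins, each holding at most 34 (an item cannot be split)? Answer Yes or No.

Yes

A valid assignment using 8 bins:
  bin 1: 26 + 8 = 34
  bin 2: 24 + 10 = 34
  bin 3: 23 + 7 = 30
  bin 4: 21 + 6 + 6 = 33
  bin 5: 20 + 5 = 25
  bin 6: 20 = 20
  bin 7: 19 = 19
  bin 8: 18 = 18
That uses only 8 ≤ 9, so 9 bins are enough.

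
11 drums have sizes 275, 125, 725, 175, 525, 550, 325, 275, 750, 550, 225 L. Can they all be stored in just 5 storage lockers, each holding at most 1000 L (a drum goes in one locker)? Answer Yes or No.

Yes

A valid assignment using 5 storage lockers:
  locker 1: 750 + 225 = 975
  locker 2: 725 + 275 = 1000
  locker 3: 550 + 325 + 125 = 1000
  locker 4: 550 + 275 + 175 = 1000
  locker 5: 525 = 525
Every load is within 1000 L, so 5 storage lockers suffice.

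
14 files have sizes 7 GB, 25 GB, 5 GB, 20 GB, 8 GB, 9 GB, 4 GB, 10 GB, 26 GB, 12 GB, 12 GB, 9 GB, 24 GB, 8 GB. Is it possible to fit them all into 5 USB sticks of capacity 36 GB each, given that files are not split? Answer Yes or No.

A valid assignment using 5 USB sticks:
  USB stick 1: 26 + 10 = 36
  USB stick 2: 25 + 7 + 4 = 36
  USB stick 3: 24 + 12 = 36
  USB stick 4: 20 + 8 + 8 = 36
  USB stick 5: 12 + 9 + 9 + 5 = 35
Every load is within 36 GB, so 5 USB sticks suffice.

Yes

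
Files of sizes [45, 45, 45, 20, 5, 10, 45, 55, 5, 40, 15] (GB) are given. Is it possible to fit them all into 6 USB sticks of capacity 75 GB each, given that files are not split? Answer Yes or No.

Yes

A valid assignment using 6 USB sticks:
  USB stick 1: 55 + 20 = 75
  USB stick 2: 45 + 15 + 10 + 5 = 75
  USB stick 3: 45 + 5 = 50
  USB stick 4: 45 = 45
  USB stick 5: 45 = 45
  USB stick 6: 40 = 40
Every load is within 75 GB, so 6 USB sticks suffice.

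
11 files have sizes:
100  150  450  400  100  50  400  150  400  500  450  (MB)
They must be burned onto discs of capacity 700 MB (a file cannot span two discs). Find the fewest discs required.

6

Total = 500 + 450 + 450 + 400 + 400 + 400 + 150 + 150 + 100 + 100 + 50 = 3150 MB.
Lower bound: ⌈3150/700⌉ = 5 discs.
Also, 6 files each exceed 350 MB, and no two of those can share a disc, so at least 6 discs are needed.
A packing using 6 discs:
  disc 1: 500 + 150 + 50 = 700
  disc 2: 450 + 150 + 100 = 700
  disc 3: 450 + 100 = 550
  disc 4: 400 = 400
  disc 5: 400 = 400
  disc 6: 400 = 400
This matches the lower bound, so 6 is optimal.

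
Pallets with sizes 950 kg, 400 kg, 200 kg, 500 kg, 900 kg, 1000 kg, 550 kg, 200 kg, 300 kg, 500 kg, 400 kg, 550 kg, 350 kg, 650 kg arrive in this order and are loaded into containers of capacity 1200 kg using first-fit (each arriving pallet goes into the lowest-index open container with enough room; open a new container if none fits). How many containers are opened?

7

  950 → container 1 (new)  [load 950/1200]
  400 → container 2 (new)  [load 400/1200]
  200 → container 1  [load 1150/1200]
  500 → container 2  [load 900/1200]
  900 → container 3 (new)  [load 900/1200]
  1000 → container 4 (new)  [load 1000/1200]
  550 → container 5 (new)  [load 550/1200]
  200 → container 2  [load 1100/1200]
  300 → container 3  [load 1200/1200]
  500 → container 5  [load 1050/1200]
  400 → container 6 (new)  [load 400/1200]
  550 → container 6  [load 950/1200]
  350 → container 7 (new)  [load 350/1200]
  650 → container 7  [load 1000/1200]
7 containers opened.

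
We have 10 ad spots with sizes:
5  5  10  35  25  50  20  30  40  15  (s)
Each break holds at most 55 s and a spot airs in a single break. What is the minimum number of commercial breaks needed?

Total = 50 + 40 + 35 + 30 + 25 + 20 + 15 + 10 + 5 + 5 = 235 s.
Lower bound: ⌈235/55⌉ = 5 commercial breaks.
A packing using 5 commercial breaks:
  break 1: 50 + 5 = 55
  break 2: 40 + 15 = 55
  break 3: 35 + 20 = 55
  break 4: 30 + 25 = 55
  break 5: 10 + 5 = 15
This matches the lower bound, so 5 is optimal.

5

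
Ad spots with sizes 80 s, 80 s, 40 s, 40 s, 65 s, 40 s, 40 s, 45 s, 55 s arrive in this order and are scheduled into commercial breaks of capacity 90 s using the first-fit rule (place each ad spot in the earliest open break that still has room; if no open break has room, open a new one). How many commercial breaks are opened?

  80 → break 1 (new)  [load 80/90]
  80 → break 2 (new)  [load 80/90]
  40 → break 3 (new)  [load 40/90]
  40 → break 3  [load 80/90]
  65 → break 4 (new)  [load 65/90]
  40 → break 5 (new)  [load 40/90]
  40 → break 5  [load 80/90]
  45 → break 6 (new)  [load 45/90]
  55 → break 7 (new)  [load 55/90]
7 commercial breaks opened.

7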